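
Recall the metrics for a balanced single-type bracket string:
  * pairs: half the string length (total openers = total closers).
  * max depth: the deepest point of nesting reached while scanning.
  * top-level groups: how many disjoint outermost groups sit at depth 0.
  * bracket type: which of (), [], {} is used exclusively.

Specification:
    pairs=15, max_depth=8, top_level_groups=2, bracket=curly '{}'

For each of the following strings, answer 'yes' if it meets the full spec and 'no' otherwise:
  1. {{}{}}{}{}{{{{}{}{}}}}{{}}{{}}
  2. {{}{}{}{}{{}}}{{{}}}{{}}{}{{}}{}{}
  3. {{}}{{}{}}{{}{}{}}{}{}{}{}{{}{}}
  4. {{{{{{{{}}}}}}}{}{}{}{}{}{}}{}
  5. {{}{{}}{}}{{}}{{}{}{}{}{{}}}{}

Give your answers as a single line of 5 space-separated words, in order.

String 1 '{{}{}}{}{}{{{{}{}{}}}}{{}}{{}}': depth seq [1 2 1 2 1 0 1 0 1 0 1 2 3 4 3 4 3 4 3 2 1 0 1 2 1 0 1 2 1 0]
  -> pairs=15 depth=4 groups=6 -> no
String 2 '{{}{}{}{}{{}}}{{{}}}{{}}{}{{}}{}{}': depth seq [1 2 1 2 1 2 1 2 1 2 3 2 1 0 1 2 3 2 1 0 1 2 1 0 1 0 1 2 1 0 1 0 1 0]
  -> pairs=17 depth=3 groups=7 -> no
String 3 '{{}}{{}{}}{{}{}{}}{}{}{}{}{{}{}}': depth seq [1 2 1 0 1 2 1 2 1 0 1 2 1 2 1 2 1 0 1 0 1 0 1 0 1 0 1 2 1 2 1 0]
  -> pairs=16 depth=2 groups=8 -> no
String 4 '{{{{{{{{}}}}}}}{}{}{}{}{}{}}{}': depth seq [1 2 3 4 5 6 7 8 7 6 5 4 3 2 1 2 1 2 1 2 1 2 1 2 1 2 1 0 1 0]
  -> pairs=15 depth=8 groups=2 -> yes
String 5 '{{}{{}}{}}{{}}{{}{}{}{}{{}}}{}': depth seq [1 2 1 2 3 2 1 2 1 0 1 2 1 0 1 2 1 2 1 2 1 2 1 2 3 2 1 0 1 0]
  -> pairs=15 depth=3 groups=4 -> no

Answer: no no no yes no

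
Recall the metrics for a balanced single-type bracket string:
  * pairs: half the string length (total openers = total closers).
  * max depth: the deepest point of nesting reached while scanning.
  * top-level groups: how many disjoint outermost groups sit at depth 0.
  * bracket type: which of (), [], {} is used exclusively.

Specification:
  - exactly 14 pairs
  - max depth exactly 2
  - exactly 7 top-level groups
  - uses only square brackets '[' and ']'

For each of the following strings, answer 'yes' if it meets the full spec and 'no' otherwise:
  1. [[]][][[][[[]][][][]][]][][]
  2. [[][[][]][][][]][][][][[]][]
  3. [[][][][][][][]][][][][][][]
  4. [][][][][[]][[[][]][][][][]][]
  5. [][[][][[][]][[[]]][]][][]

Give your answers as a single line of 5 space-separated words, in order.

String 1 '[[]][][[][[[]][][][]][]][][]': depth seq [1 2 1 0 1 0 1 2 1 2 3 4 3 2 3 2 3 2 3 2 1 2 1 0 1 0 1 0]
  -> pairs=14 depth=4 groups=5 -> no
String 2 '[[][[][]][][][]][][][][[]][]': depth seq [1 2 1 2 3 2 3 2 1 2 1 2 1 2 1 0 1 0 1 0 1 0 1 2 1 0 1 0]
  -> pairs=14 depth=3 groups=6 -> no
String 3 '[[][][][][][][]][][][][][][]': depth seq [1 2 1 2 1 2 1 2 1 2 1 2 1 2 1 0 1 0 1 0 1 0 1 0 1 0 1 0]
  -> pairs=14 depth=2 groups=7 -> yes
String 4 '[][][][][[]][[[][]][][][][]][]': depth seq [1 0 1 0 1 0 1 0 1 2 1 0 1 2 3 2 3 2 1 2 1 2 1 2 1 2 1 0 1 0]
  -> pairs=15 depth=3 groups=7 -> no
String 5 '[][[][][[][]][[[]]][]][][]': depth seq [1 0 1 2 1 2 1 2 3 2 3 2 1 2 3 4 3 2 1 2 1 0 1 0 1 0]
  -> pairs=13 depth=4 groups=4 -> no

Answer: no no yes no no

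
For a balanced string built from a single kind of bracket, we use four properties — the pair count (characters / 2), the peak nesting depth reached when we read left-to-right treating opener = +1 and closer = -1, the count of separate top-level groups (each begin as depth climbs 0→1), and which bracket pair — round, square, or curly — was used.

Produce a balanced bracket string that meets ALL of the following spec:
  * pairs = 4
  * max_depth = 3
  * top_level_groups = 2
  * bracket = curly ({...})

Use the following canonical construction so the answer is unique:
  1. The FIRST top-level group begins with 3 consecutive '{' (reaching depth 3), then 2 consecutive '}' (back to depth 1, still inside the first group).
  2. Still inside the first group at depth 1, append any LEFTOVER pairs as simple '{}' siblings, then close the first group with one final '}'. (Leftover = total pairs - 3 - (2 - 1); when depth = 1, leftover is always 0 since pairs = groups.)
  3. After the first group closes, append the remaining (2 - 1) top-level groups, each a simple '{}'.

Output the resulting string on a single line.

Answer: {{{}}}{}

Derivation:
Spec: pairs=4 depth=3 groups=2
Leftover pairs = 4 - 3 - (2-1) = 0
First group: deep chain of depth 3 + 0 sibling pairs
Remaining 1 groups: simple '{}' each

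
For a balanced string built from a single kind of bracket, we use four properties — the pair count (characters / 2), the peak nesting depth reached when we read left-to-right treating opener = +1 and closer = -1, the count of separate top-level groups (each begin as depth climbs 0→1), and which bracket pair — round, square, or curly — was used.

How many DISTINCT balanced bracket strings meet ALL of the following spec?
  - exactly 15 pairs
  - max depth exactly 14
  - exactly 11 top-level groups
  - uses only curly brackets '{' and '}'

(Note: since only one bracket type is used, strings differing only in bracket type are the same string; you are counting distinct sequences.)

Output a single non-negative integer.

Answer: 0

Derivation:
Spec: pairs=15 depth=14 groups=11
Count(depth <= 14) = 2244
Count(depth <= 13) = 2244
Count(depth == 14) = 2244 - 2244 = 0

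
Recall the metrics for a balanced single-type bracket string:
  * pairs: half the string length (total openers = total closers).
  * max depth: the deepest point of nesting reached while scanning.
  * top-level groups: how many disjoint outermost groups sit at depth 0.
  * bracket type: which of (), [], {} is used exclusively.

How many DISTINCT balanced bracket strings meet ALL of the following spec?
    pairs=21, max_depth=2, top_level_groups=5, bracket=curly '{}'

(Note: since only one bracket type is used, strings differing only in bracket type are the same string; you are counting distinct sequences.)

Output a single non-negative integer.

Spec: pairs=21 depth=2 groups=5
Count(depth <= 2) = 4845
Count(depth <= 1) = 0
Count(depth == 2) = 4845 - 0 = 4845

Answer: 4845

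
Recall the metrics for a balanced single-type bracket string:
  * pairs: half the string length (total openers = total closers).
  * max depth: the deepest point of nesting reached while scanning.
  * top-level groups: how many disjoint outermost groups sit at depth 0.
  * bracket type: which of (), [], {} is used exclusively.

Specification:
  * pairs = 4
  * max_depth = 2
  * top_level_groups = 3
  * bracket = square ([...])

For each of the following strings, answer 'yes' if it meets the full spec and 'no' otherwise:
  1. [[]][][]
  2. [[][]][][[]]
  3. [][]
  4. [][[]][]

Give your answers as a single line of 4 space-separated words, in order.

Answer: yes no no yes

Derivation:
String 1 '[[]][][]': depth seq [1 2 1 0 1 0 1 0]
  -> pairs=4 depth=2 groups=3 -> yes
String 2 '[[][]][][[]]': depth seq [1 2 1 2 1 0 1 0 1 2 1 0]
  -> pairs=6 depth=2 groups=3 -> no
String 3 '[][]': depth seq [1 0 1 0]
  -> pairs=2 depth=1 groups=2 -> no
String 4 '[][[]][]': depth seq [1 0 1 2 1 0 1 0]
  -> pairs=4 depth=2 groups=3 -> yes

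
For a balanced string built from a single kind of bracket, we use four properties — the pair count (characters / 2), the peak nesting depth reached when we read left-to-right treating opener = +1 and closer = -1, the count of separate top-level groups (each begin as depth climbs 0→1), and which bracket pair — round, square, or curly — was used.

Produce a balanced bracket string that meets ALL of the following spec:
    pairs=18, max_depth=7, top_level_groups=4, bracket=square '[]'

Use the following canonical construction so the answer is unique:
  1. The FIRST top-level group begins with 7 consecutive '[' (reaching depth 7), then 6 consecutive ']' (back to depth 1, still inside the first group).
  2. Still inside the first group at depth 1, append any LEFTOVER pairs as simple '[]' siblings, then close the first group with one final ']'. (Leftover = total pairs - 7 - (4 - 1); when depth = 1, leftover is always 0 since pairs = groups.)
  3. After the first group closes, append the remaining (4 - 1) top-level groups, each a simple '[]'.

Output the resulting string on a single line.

Spec: pairs=18 depth=7 groups=4
Leftover pairs = 18 - 7 - (4-1) = 8
First group: deep chain of depth 7 + 8 sibling pairs
Remaining 3 groups: simple '[]' each

Answer: [[[[[[[]]]]]][][][][][][][][]][][][]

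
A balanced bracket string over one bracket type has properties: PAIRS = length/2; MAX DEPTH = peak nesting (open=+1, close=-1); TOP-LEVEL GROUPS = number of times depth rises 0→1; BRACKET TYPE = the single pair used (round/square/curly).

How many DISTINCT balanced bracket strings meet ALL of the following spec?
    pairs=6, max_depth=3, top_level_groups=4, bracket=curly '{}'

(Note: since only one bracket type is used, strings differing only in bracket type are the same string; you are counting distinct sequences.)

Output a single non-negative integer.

Answer: 4

Derivation:
Spec: pairs=6 depth=3 groups=4
Count(depth <= 3) = 14
Count(depth <= 2) = 10
Count(depth == 3) = 14 - 10 = 4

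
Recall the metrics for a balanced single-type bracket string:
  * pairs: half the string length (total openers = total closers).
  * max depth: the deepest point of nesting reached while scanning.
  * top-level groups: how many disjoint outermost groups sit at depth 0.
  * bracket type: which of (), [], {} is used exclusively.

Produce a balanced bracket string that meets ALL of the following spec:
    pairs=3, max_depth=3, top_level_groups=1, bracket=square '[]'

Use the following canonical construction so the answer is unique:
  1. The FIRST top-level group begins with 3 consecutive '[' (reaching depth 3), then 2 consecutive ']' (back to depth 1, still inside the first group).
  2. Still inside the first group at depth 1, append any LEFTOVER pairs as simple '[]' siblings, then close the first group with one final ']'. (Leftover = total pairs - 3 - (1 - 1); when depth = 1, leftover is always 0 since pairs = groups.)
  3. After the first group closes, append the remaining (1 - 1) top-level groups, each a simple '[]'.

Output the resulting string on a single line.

Spec: pairs=3 depth=3 groups=1
Leftover pairs = 3 - 3 - (1-1) = 0
First group: deep chain of depth 3 + 0 sibling pairs
Remaining 0 groups: simple '[]' each

Answer: [[[]]]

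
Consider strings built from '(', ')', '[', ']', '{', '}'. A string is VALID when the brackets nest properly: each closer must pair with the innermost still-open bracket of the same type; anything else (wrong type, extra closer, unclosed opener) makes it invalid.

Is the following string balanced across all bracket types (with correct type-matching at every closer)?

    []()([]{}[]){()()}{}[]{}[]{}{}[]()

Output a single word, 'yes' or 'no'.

pos 0: push '['; stack = [
pos 1: ']' matches '['; pop; stack = (empty)
pos 2: push '('; stack = (
pos 3: ')' matches '('; pop; stack = (empty)
pos 4: push '('; stack = (
pos 5: push '['; stack = ([
pos 6: ']' matches '['; pop; stack = (
pos 7: push '{'; stack = ({
pos 8: '}' matches '{'; pop; stack = (
pos 9: push '['; stack = ([
pos 10: ']' matches '['; pop; stack = (
pos 11: ')' matches '('; pop; stack = (empty)
pos 12: push '{'; stack = {
pos 13: push '('; stack = {(
pos 14: ')' matches '('; pop; stack = {
pos 15: push '('; stack = {(
pos 16: ')' matches '('; pop; stack = {
pos 17: '}' matches '{'; pop; stack = (empty)
pos 18: push '{'; stack = {
pos 19: '}' matches '{'; pop; stack = (empty)
pos 20: push '['; stack = [
pos 21: ']' matches '['; pop; stack = (empty)
pos 22: push '{'; stack = {
pos 23: '}' matches '{'; pop; stack = (empty)
pos 24: push '['; stack = [
pos 25: ']' matches '['; pop; stack = (empty)
pos 26: push '{'; stack = {
pos 27: '}' matches '{'; pop; stack = (empty)
pos 28: push '{'; stack = {
pos 29: '}' matches '{'; pop; stack = (empty)
pos 30: push '['; stack = [
pos 31: ']' matches '['; pop; stack = (empty)
pos 32: push '('; stack = (
pos 33: ')' matches '('; pop; stack = (empty)
end: stack empty → VALID
Verdict: properly nested → yes

Answer: yes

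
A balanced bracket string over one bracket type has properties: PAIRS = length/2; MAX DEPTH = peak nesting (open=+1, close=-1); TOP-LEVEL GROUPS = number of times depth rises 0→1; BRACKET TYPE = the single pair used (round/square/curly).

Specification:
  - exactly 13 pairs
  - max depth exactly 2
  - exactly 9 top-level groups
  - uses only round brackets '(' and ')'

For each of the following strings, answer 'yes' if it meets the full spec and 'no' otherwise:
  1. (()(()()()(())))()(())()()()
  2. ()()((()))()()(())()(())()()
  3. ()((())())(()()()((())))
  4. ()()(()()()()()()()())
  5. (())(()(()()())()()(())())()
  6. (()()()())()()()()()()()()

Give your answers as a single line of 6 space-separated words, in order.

String 1 '(()(()()()(())))()(())()()()': depth seq [1 2 1 2 3 2 3 2 3 2 3 4 3 2 1 0 1 0 1 2 1 0 1 0 1 0 1 0]
  -> pairs=14 depth=4 groups=6 -> no
String 2 '()()((()))()()(())()(())()()': depth seq [1 0 1 0 1 2 3 2 1 0 1 0 1 0 1 2 1 0 1 0 1 2 1 0 1 0 1 0]
  -> pairs=14 depth=3 groups=10 -> no
String 3 '()((())())(()()()((())))': depth seq [1 0 1 2 3 2 1 2 1 0 1 2 1 2 1 2 1 2 3 4 3 2 1 0]
  -> pairs=12 depth=4 groups=3 -> no
String 4 '()()(()()()()()()()())': depth seq [1 0 1 0 1 2 1 2 1 2 1 2 1 2 1 2 1 2 1 2 1 0]
  -> pairs=11 depth=2 groups=3 -> no
String 5 '(())(()(()()())()()(())())()': depth seq [1 2 1 0 1 2 1 2 3 2 3 2 3 2 1 2 1 2 1 2 3 2 1 2 1 0 1 0]
  -> pairs=14 depth=3 groups=3 -> no
String 6 '(()()()())()()()()()()()()': depth seq [1 2 1 2 1 2 1 2 1 0 1 0 1 0 1 0 1 0 1 0 1 0 1 0 1 0]
  -> pairs=13 depth=2 groups=9 -> yes

Answer: no no no no no yes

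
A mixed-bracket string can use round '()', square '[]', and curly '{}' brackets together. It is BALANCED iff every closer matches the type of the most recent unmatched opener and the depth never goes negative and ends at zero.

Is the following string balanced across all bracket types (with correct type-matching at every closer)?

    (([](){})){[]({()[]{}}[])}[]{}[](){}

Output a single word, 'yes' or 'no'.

Answer: yes

Derivation:
pos 0: push '('; stack = (
pos 1: push '('; stack = ((
pos 2: push '['; stack = (([
pos 3: ']' matches '['; pop; stack = ((
pos 4: push '('; stack = (((
pos 5: ')' matches '('; pop; stack = ((
pos 6: push '{'; stack = (({
pos 7: '}' matches '{'; pop; stack = ((
pos 8: ')' matches '('; pop; stack = (
pos 9: ')' matches '('; pop; stack = (empty)
pos 10: push '{'; stack = {
pos 11: push '['; stack = {[
pos 12: ']' matches '['; pop; stack = {
pos 13: push '('; stack = {(
pos 14: push '{'; stack = {({
pos 15: push '('; stack = {({(
pos 16: ')' matches '('; pop; stack = {({
pos 17: push '['; stack = {({[
pos 18: ']' matches '['; pop; stack = {({
pos 19: push '{'; stack = {({{
pos 20: '}' matches '{'; pop; stack = {({
pos 21: '}' matches '{'; pop; stack = {(
pos 22: push '['; stack = {([
pos 23: ']' matches '['; pop; stack = {(
pos 24: ')' matches '('; pop; stack = {
pos 25: '}' matches '{'; pop; stack = (empty)
pos 26: push '['; stack = [
pos 27: ']' matches '['; pop; stack = (empty)
pos 28: push '{'; stack = {
pos 29: '}' matches '{'; pop; stack = (empty)
pos 30: push '['; stack = [
pos 31: ']' matches '['; pop; stack = (empty)
pos 32: push '('; stack = (
pos 33: ')' matches '('; pop; stack = (empty)
pos 34: push '{'; stack = {
pos 35: '}' matches '{'; pop; stack = (empty)
end: stack empty → VALID
Verdict: properly nested → yes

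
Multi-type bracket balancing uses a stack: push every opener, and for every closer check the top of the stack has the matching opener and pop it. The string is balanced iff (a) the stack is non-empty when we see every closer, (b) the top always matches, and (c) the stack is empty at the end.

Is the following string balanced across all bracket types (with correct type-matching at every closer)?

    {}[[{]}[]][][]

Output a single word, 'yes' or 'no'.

pos 0: push '{'; stack = {
pos 1: '}' matches '{'; pop; stack = (empty)
pos 2: push '['; stack = [
pos 3: push '['; stack = [[
pos 4: push '{'; stack = [[{
pos 5: saw closer ']' but top of stack is '{' (expected '}') → INVALID
Verdict: type mismatch at position 5: ']' closes '{' → no

Answer: no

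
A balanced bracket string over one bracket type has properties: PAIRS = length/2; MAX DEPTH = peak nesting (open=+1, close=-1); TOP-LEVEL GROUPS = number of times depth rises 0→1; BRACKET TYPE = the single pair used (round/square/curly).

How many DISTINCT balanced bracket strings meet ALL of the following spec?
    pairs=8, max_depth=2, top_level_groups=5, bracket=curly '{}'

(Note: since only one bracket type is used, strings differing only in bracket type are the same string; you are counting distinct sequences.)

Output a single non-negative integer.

Spec: pairs=8 depth=2 groups=5
Count(depth <= 2) = 35
Count(depth <= 1) = 0
Count(depth == 2) = 35 - 0 = 35

Answer: 35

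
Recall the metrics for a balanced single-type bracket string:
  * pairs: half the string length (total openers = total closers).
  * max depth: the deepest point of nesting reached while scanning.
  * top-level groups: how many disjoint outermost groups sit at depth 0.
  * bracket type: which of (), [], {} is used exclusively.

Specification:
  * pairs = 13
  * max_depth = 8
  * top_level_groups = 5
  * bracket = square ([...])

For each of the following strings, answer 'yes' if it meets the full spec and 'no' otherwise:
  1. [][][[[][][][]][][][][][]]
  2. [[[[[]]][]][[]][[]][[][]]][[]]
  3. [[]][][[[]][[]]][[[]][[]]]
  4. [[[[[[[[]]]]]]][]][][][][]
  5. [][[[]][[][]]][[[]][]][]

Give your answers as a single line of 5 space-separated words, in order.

String 1 '[][][[[][][][]][][][][][]]': depth seq [1 0 1 0 1 2 3 2 3 2 3 2 3 2 1 2 1 2 1 2 1 2 1 2 1 0]
  -> pairs=13 depth=3 groups=3 -> no
String 2 '[[[[[]]][]][[]][[]][[][]]][[]]': depth seq [1 2 3 4 5 4 3 2 3 2 1 2 3 2 1 2 3 2 1 2 3 2 3 2 1 0 1 2 1 0]
  -> pairs=15 depth=5 groups=2 -> no
String 3 '[[]][][[[]][[]]][[[]][[]]]': depth seq [1 2 1 0 1 0 1 2 3 2 1 2 3 2 1 0 1 2 3 2 1 2 3 2 1 0]
  -> pairs=13 depth=3 groups=4 -> no
String 4 '[[[[[[[[]]]]]]][]][][][][]': depth seq [1 2 3 4 5 6 7 8 7 6 5 4 3 2 1 2 1 0 1 0 1 0 1 0 1 0]
  -> pairs=13 depth=8 groups=5 -> yes
String 5 '[][[[]][[][]]][[[]][]][]': depth seq [1 0 1 2 3 2 1 2 3 2 3 2 1 0 1 2 3 2 1 2 1 0 1 0]
  -> pairs=12 depth=3 groups=4 -> no

Answer: no no no yes no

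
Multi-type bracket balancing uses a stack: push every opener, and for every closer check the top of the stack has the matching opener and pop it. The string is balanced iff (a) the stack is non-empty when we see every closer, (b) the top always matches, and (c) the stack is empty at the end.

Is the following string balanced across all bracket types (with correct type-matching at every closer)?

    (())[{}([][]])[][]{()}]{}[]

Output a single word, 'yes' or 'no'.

pos 0: push '('; stack = (
pos 1: push '('; stack = ((
pos 2: ')' matches '('; pop; stack = (
pos 3: ')' matches '('; pop; stack = (empty)
pos 4: push '['; stack = [
pos 5: push '{'; stack = [{
pos 6: '}' matches '{'; pop; stack = [
pos 7: push '('; stack = [(
pos 8: push '['; stack = [([
pos 9: ']' matches '['; pop; stack = [(
pos 10: push '['; stack = [([
pos 11: ']' matches '['; pop; stack = [(
pos 12: saw closer ']' but top of stack is '(' (expected ')') → INVALID
Verdict: type mismatch at position 12: ']' closes '(' → no

Answer: no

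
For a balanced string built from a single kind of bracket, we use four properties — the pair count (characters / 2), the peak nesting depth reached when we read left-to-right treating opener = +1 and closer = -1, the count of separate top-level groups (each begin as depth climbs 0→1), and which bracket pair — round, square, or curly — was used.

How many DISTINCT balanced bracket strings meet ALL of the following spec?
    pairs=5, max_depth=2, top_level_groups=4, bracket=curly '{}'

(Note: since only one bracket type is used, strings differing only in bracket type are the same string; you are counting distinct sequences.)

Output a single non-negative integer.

Spec: pairs=5 depth=2 groups=4
Count(depth <= 2) = 4
Count(depth <= 1) = 0
Count(depth == 2) = 4 - 0 = 4

Answer: 4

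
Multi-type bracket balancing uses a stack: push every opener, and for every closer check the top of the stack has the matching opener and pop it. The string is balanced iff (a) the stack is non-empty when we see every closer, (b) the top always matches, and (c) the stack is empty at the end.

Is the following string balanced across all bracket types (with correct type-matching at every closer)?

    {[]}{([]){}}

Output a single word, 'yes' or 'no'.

pos 0: push '{'; stack = {
pos 1: push '['; stack = {[
pos 2: ']' matches '['; pop; stack = {
pos 3: '}' matches '{'; pop; stack = (empty)
pos 4: push '{'; stack = {
pos 5: push '('; stack = {(
pos 6: push '['; stack = {([
pos 7: ']' matches '['; pop; stack = {(
pos 8: ')' matches '('; pop; stack = {
pos 9: push '{'; stack = {{
pos 10: '}' matches '{'; pop; stack = {
pos 11: '}' matches '{'; pop; stack = (empty)
end: stack empty → VALID
Verdict: properly nested → yes

Answer: yes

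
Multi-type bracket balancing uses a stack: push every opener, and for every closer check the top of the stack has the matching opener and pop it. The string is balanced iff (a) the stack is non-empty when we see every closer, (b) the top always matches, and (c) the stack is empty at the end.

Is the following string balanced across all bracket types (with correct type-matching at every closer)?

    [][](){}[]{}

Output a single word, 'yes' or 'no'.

pos 0: push '['; stack = [
pos 1: ']' matches '['; pop; stack = (empty)
pos 2: push '['; stack = [
pos 3: ']' matches '['; pop; stack = (empty)
pos 4: push '('; stack = (
pos 5: ')' matches '('; pop; stack = (empty)
pos 6: push '{'; stack = {
pos 7: '}' matches '{'; pop; stack = (empty)
pos 8: push '['; stack = [
pos 9: ']' matches '['; pop; stack = (empty)
pos 10: push '{'; stack = {
pos 11: '}' matches '{'; pop; stack = (empty)
end: stack empty → VALID
Verdict: properly nested → yes

Answer: yes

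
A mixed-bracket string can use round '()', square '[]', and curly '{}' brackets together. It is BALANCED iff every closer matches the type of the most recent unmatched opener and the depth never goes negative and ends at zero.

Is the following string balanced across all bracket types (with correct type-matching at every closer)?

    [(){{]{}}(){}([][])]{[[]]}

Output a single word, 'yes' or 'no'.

Answer: no

Derivation:
pos 0: push '['; stack = [
pos 1: push '('; stack = [(
pos 2: ')' matches '('; pop; stack = [
pos 3: push '{'; stack = [{
pos 4: push '{'; stack = [{{
pos 5: saw closer ']' but top of stack is '{' (expected '}') → INVALID
Verdict: type mismatch at position 5: ']' closes '{' → no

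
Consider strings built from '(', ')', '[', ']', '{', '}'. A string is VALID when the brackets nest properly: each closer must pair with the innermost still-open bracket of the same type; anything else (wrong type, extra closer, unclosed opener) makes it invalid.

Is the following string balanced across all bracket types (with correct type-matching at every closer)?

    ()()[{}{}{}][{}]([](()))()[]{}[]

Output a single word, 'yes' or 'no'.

pos 0: push '('; stack = (
pos 1: ')' matches '('; pop; stack = (empty)
pos 2: push '('; stack = (
pos 3: ')' matches '('; pop; stack = (empty)
pos 4: push '['; stack = [
pos 5: push '{'; stack = [{
pos 6: '}' matches '{'; pop; stack = [
pos 7: push '{'; stack = [{
pos 8: '}' matches '{'; pop; stack = [
pos 9: push '{'; stack = [{
pos 10: '}' matches '{'; pop; stack = [
pos 11: ']' matches '['; pop; stack = (empty)
pos 12: push '['; stack = [
pos 13: push '{'; stack = [{
pos 14: '}' matches '{'; pop; stack = [
pos 15: ']' matches '['; pop; stack = (empty)
pos 16: push '('; stack = (
pos 17: push '['; stack = ([
pos 18: ']' matches '['; pop; stack = (
pos 19: push '('; stack = ((
pos 20: push '('; stack = (((
pos 21: ')' matches '('; pop; stack = ((
pos 22: ')' matches '('; pop; stack = (
pos 23: ')' matches '('; pop; stack = (empty)
pos 24: push '('; stack = (
pos 25: ')' matches '('; pop; stack = (empty)
pos 26: push '['; stack = [
pos 27: ']' matches '['; pop; stack = (empty)
pos 28: push '{'; stack = {
pos 29: '}' matches '{'; pop; stack = (empty)
pos 30: push '['; stack = [
pos 31: ']' matches '['; pop; stack = (empty)
end: stack empty → VALID
Verdict: properly nested → yes

Answer: yes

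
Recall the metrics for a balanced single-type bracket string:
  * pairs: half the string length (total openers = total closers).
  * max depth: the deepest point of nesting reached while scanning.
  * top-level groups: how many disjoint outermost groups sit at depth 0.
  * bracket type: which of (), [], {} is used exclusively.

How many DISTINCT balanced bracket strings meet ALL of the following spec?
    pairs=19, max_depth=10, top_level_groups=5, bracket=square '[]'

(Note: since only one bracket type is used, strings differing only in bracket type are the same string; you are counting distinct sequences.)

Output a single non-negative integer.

Answer: 539400

Derivation:
Spec: pairs=19 depth=10 groups=5
Count(depth <= 10) = 123929320
Count(depth <= 9) = 123389920
Count(depth == 10) = 123929320 - 123389920 = 539400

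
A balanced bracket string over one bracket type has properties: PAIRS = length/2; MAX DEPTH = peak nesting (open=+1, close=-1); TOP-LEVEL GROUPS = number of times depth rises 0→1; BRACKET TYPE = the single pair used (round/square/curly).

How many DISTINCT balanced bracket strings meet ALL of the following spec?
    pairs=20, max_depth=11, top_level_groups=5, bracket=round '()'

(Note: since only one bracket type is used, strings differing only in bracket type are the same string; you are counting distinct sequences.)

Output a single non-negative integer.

Spec: pairs=20 depth=11 groups=5
Count(depth <= 11) = 463817035
Count(depth <= 10) = 463034440
Count(depth == 11) = 463817035 - 463034440 = 782595

Answer: 782595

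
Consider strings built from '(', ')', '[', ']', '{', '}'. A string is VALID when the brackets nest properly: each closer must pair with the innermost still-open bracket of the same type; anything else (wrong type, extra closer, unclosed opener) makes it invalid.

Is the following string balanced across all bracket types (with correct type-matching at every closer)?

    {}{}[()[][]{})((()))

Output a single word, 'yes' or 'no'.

pos 0: push '{'; stack = {
pos 1: '}' matches '{'; pop; stack = (empty)
pos 2: push '{'; stack = {
pos 3: '}' matches '{'; pop; stack = (empty)
pos 4: push '['; stack = [
pos 5: push '('; stack = [(
pos 6: ')' matches '('; pop; stack = [
pos 7: push '['; stack = [[
pos 8: ']' matches '['; pop; stack = [
pos 9: push '['; stack = [[
pos 10: ']' matches '['; pop; stack = [
pos 11: push '{'; stack = [{
pos 12: '}' matches '{'; pop; stack = [
pos 13: saw closer ')' but top of stack is '[' (expected ']') → INVALID
Verdict: type mismatch at position 13: ')' closes '[' → no

Answer: no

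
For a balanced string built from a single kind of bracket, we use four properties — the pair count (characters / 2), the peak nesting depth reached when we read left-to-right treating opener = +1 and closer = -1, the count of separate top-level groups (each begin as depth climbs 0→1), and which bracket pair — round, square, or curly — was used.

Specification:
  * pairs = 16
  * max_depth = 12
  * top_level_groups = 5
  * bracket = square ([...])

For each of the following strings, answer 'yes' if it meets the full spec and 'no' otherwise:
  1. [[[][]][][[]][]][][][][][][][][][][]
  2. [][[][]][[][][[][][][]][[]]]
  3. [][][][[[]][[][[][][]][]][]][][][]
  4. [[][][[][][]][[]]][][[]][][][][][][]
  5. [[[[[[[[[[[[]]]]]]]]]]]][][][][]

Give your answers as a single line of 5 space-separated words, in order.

Answer: no no no no yes

Derivation:
String 1 '[[[][]][][[]][]][][][][][][][][][][]': depth seq [1 2 3 2 3 2 1 2 1 2 3 2 1 2 1 0 1 0 1 0 1 0 1 0 1 0 1 0 1 0 1 0 1 0 1 0]
  -> pairs=18 depth=3 groups=11 -> no
String 2 '[][[][]][[][][[][][][]][[]]]': depth seq [1 0 1 2 1 2 1 0 1 2 1 2 1 2 3 2 3 2 3 2 3 2 1 2 3 2 1 0]
  -> pairs=14 depth=3 groups=3 -> no
String 3 '[][][][[[]][[][[][][]][]][]][][][]': depth seq [1 0 1 0 1 0 1 2 3 2 1 2 3 2 3 4 3 4 3 4 3 2 3 2 1 2 1 0 1 0 1 0 1 0]
  -> pairs=17 depth=4 groups=7 -> no
String 4 '[[][][[][][]][[]]][][[]][][][][][][]': depth seq [1 2 1 2 1 2 3 2 3 2 3 2 1 2 3 2 1 0 1 0 1 2 1 0 1 0 1 0 1 0 1 0 1 0 1 0]
  -> pairs=18 depth=3 groups=9 -> no
String 5 '[[[[[[[[[[[[]]]]]]]]]]]][][][][]': depth seq [1 2 3 4 5 6 7 8 9 10 11 12 11 10 9 8 7 6 5 4 3 2 1 0 1 0 1 0 1 0 1 0]
  -> pairs=16 depth=12 groups=5 -> yes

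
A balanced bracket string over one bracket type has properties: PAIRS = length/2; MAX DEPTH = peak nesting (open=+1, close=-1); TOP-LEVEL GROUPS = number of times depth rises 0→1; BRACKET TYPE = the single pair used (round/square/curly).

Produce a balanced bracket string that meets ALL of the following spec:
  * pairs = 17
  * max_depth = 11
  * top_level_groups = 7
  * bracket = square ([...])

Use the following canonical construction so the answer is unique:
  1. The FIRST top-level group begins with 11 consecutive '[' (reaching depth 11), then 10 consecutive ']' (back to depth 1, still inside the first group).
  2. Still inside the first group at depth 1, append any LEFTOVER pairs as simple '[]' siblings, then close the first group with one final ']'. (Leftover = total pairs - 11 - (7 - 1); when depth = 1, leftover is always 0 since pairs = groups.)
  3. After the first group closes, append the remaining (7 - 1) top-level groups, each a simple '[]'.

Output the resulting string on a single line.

Answer: [[[[[[[[[[[]]]]]]]]]]][][][][][][]

Derivation:
Spec: pairs=17 depth=11 groups=7
Leftover pairs = 17 - 11 - (7-1) = 0
First group: deep chain of depth 11 + 0 sibling pairs
Remaining 6 groups: simple '[]' each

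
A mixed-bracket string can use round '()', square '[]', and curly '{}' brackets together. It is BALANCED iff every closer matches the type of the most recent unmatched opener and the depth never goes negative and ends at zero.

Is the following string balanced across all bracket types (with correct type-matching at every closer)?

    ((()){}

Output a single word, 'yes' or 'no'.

pos 0: push '('; stack = (
pos 1: push '('; stack = ((
pos 2: push '('; stack = (((
pos 3: ')' matches '('; pop; stack = ((
pos 4: ')' matches '('; pop; stack = (
pos 5: push '{'; stack = ({
pos 6: '}' matches '{'; pop; stack = (
end: stack still non-empty (() → INVALID
Verdict: unclosed openers at end: ( → no

Answer: no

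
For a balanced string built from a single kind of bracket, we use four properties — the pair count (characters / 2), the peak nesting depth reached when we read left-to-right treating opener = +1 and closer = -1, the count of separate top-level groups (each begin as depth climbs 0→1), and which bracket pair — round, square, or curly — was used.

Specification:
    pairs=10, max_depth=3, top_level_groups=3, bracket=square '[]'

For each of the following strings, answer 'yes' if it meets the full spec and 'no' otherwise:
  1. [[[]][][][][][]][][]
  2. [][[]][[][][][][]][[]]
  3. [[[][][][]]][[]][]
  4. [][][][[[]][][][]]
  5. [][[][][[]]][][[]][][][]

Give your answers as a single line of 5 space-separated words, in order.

Answer: yes no no no no

Derivation:
String 1 '[[[]][][][][][]][][]': depth seq [1 2 3 2 1 2 1 2 1 2 1 2 1 2 1 0 1 0 1 0]
  -> pairs=10 depth=3 groups=3 -> yes
String 2 '[][[]][[][][][][]][[]]': depth seq [1 0 1 2 1 0 1 2 1 2 1 2 1 2 1 2 1 0 1 2 1 0]
  -> pairs=11 depth=2 groups=4 -> no
String 3 '[[[][][][]]][[]][]': depth seq [1 2 3 2 3 2 3 2 3 2 1 0 1 2 1 0 1 0]
  -> pairs=9 depth=3 groups=3 -> no
String 4 '[][][][[[]][][][]]': depth seq [1 0 1 0 1 0 1 2 3 2 1 2 1 2 1 2 1 0]
  -> pairs=9 depth=3 groups=4 -> no
String 5 '[][[][][[]]][][[]][][][]': depth seq [1 0 1 2 1 2 1 2 3 2 1 0 1 0 1 2 1 0 1 0 1 0 1 0]
  -> pairs=12 depth=3 groups=7 -> no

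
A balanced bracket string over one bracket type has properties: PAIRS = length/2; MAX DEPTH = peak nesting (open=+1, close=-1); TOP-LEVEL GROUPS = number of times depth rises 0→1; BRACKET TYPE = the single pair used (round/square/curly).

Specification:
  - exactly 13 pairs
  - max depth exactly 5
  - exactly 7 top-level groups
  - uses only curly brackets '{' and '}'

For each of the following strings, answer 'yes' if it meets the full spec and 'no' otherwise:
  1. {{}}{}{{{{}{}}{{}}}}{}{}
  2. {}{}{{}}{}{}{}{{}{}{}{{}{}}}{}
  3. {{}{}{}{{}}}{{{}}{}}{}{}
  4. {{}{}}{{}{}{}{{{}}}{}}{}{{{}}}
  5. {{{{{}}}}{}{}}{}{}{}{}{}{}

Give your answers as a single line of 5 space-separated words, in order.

Answer: no no no no yes

Derivation:
String 1 '{{}}{}{{{{}{}}{{}}}}{}{}': depth seq [1 2 1 0 1 0 1 2 3 4 3 4 3 2 3 4 3 2 1 0 1 0 1 0]
  -> pairs=12 depth=4 groups=5 -> no
String 2 '{}{}{{}}{}{}{}{{}{}{}{{}{}}}{}': depth seq [1 0 1 0 1 2 1 0 1 0 1 0 1 0 1 2 1 2 1 2 1 2 3 2 3 2 1 0 1 0]
  -> pairs=15 depth=3 groups=8 -> no
String 3 '{{}{}{}{{}}}{{{}}{}}{}{}': depth seq [1 2 1 2 1 2 1 2 3 2 1 0 1 2 3 2 1 2 1 0 1 0 1 0]
  -> pairs=12 depth=3 groups=4 -> no
String 4 '{{}{}}{{}{}{}{{{}}}{}}{}{{{}}}': depth seq [1 2 1 2 1 0 1 2 1 2 1 2 1 2 3 4 3 2 1 2 1 0 1 0 1 2 3 2 1 0]
  -> pairs=15 depth=4 groups=4 -> no
String 5 '{{{{{}}}}{}{}}{}{}{}{}{}{}': depth seq [1 2 3 4 5 4 3 2 1 2 1 2 1 0 1 0 1 0 1 0 1 0 1 0 1 0]
  -> pairs=13 depth=5 groups=7 -> yes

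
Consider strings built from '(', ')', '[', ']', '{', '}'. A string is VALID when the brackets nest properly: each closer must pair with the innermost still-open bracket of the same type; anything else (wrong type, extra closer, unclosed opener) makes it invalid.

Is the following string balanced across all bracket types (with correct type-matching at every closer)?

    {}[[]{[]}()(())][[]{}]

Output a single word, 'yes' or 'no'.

pos 0: push '{'; stack = {
pos 1: '}' matches '{'; pop; stack = (empty)
pos 2: push '['; stack = [
pos 3: push '['; stack = [[
pos 4: ']' matches '['; pop; stack = [
pos 5: push '{'; stack = [{
pos 6: push '['; stack = [{[
pos 7: ']' matches '['; pop; stack = [{
pos 8: '}' matches '{'; pop; stack = [
pos 9: push '('; stack = [(
pos 10: ')' matches '('; pop; stack = [
pos 11: push '('; stack = [(
pos 12: push '('; stack = [((
pos 13: ')' matches '('; pop; stack = [(
pos 14: ')' matches '('; pop; stack = [
pos 15: ']' matches '['; pop; stack = (empty)
pos 16: push '['; stack = [
pos 17: push '['; stack = [[
pos 18: ']' matches '['; pop; stack = [
pos 19: push '{'; stack = [{
pos 20: '}' matches '{'; pop; stack = [
pos 21: ']' matches '['; pop; stack = (empty)
end: stack empty → VALID
Verdict: properly nested → yes

Answer: yes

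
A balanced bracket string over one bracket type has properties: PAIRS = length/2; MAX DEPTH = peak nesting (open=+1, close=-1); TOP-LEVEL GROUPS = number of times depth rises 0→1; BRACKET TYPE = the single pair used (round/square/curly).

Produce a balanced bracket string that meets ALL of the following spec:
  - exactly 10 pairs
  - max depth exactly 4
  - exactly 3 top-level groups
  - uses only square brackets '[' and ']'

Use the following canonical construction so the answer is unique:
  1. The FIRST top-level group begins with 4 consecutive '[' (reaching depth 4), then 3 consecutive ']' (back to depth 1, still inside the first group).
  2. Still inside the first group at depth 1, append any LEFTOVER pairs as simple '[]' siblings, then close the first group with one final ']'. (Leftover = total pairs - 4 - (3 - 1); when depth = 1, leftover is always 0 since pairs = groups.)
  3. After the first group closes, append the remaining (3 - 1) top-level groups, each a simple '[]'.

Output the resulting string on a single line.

Answer: [[[[]]][][][][]][][]

Derivation:
Spec: pairs=10 depth=4 groups=3
Leftover pairs = 10 - 4 - (3-1) = 4
First group: deep chain of depth 4 + 4 sibling pairs
Remaining 2 groups: simple '[]' each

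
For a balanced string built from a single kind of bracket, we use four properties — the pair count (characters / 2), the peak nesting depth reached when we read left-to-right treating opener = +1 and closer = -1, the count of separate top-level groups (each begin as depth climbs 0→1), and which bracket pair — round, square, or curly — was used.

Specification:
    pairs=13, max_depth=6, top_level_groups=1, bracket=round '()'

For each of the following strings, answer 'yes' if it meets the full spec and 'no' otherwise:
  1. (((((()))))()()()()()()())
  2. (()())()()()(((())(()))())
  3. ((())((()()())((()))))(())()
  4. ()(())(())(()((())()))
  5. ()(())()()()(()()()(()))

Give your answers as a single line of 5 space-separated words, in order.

Answer: yes no no no no

Derivation:
String 1 '(((((()))))()()()()()()())': depth seq [1 2 3 4 5 6 5 4 3 2 1 2 1 2 1 2 1 2 1 2 1 2 1 2 1 0]
  -> pairs=13 depth=6 groups=1 -> yes
String 2 '(()())()()()(((())(()))())': depth seq [1 2 1 2 1 0 1 0 1 0 1 0 1 2 3 4 3 2 3 4 3 2 1 2 1 0]
  -> pairs=13 depth=4 groups=5 -> no
String 3 '((())((()()())((()))))(())()': depth seq [1 2 3 2 1 2 3 4 3 4 3 4 3 2 3 4 5 4 3 2 1 0 1 2 1 0 1 0]
  -> pairs=14 depth=5 groups=3 -> no
String 4 '()(())(())(()((())()))': depth seq [1 0 1 2 1 0 1 2 1 0 1 2 1 2 3 4 3 2 3 2 1 0]
  -> pairs=11 depth=4 groups=4 -> no
String 5 '()(())()()()(()()()(()))': depth seq [1 0 1 2 1 0 1 0 1 0 1 0 1 2 1 2 1 2 1 2 3 2 1 0]
  -> pairs=12 depth=3 groups=6 -> no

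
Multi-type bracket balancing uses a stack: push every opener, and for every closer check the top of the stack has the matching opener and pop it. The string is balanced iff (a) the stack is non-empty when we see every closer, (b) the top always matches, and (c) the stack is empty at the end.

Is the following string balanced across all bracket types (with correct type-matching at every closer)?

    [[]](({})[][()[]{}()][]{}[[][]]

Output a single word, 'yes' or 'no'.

Answer: no

Derivation:
pos 0: push '['; stack = [
pos 1: push '['; stack = [[
pos 2: ']' matches '['; pop; stack = [
pos 3: ']' matches '['; pop; stack = (empty)
pos 4: push '('; stack = (
pos 5: push '('; stack = ((
pos 6: push '{'; stack = (({
pos 7: '}' matches '{'; pop; stack = ((
pos 8: ')' matches '('; pop; stack = (
pos 9: push '['; stack = ([
pos 10: ']' matches '['; pop; stack = (
pos 11: push '['; stack = ([
pos 12: push '('; stack = ([(
pos 13: ')' matches '('; pop; stack = ([
pos 14: push '['; stack = ([[
pos 15: ']' matches '['; pop; stack = ([
pos 16: push '{'; stack = ([{
pos 17: '}' matches '{'; pop; stack = ([
pos 18: push '('; stack = ([(
pos 19: ')' matches '('; pop; stack = ([
pos 20: ']' matches '['; pop; stack = (
pos 21: push '['; stack = ([
pos 22: ']' matches '['; pop; stack = (
pos 23: push '{'; stack = ({
pos 24: '}' matches '{'; pop; stack = (
pos 25: push '['; stack = ([
pos 26: push '['; stack = ([[
pos 27: ']' matches '['; pop; stack = ([
pos 28: push '['; stack = ([[
pos 29: ']' matches '['; pop; stack = ([
pos 30: ']' matches '['; pop; stack = (
end: stack still non-empty (() → INVALID
Verdict: unclosed openers at end: ( → no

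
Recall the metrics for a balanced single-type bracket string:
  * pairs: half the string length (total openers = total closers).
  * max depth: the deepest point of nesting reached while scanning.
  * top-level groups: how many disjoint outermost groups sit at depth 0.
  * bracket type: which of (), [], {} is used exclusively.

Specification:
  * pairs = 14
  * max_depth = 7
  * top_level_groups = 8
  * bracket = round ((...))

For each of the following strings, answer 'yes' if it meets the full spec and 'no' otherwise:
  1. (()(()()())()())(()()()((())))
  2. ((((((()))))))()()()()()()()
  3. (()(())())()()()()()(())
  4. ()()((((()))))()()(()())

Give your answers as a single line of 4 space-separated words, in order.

Answer: no yes no no

Derivation:
String 1 '(()(()()())()())(()()()((())))': depth seq [1 2 1 2 3 2 3 2 3 2 1 2 1 2 1 0 1 2 1 2 1 2 1 2 3 4 3 2 1 0]
  -> pairs=15 depth=4 groups=2 -> no
String 2 '((((((()))))))()()()()()()()': depth seq [1 2 3 4 5 6 7 6 5 4 3 2 1 0 1 0 1 0 1 0 1 0 1 0 1 0 1 0]
  -> pairs=14 depth=7 groups=8 -> yes
String 3 '(()(())())()()()()()(())': depth seq [1 2 1 2 3 2 1 2 1 0 1 0 1 0 1 0 1 0 1 0 1 2 1 0]
  -> pairs=12 depth=3 groups=7 -> no
String 4 '()()((((()))))()()(()())': depth seq [1 0 1 0 1 2 3 4 5 4 3 2 1 0 1 0 1 0 1 2 1 2 1 0]
  -> pairs=12 depth=5 groups=6 -> no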